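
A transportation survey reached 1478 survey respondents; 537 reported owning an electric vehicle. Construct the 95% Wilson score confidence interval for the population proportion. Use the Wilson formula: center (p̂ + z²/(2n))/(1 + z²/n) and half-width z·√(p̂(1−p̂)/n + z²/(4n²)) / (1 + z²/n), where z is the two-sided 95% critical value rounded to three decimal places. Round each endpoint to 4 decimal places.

(0.3392, 0.3882)

Here p̂ = 537/1478 = 0.36333 and z = 1.960 (z² = 3.841600).
1 + z²/n = 1.002599.
Center = (0.36333 + 0.001300)/1.002599 = 0.36368.
Radicand: p̂(1−p̂)/n + z²/(4n²) = 0.000156509 + 0.000000440 = 0.000156949.
Half-width = z·√(radicand)/denom = 1.960·0.012528/1.002599 = 0.02449.
CI: 0.36368 ± 0.02449 = (0.3392, 0.3882).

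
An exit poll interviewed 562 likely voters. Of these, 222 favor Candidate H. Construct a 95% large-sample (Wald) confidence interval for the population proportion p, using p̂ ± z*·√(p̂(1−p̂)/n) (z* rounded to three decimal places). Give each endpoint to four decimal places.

(0.3546, 0.4354)

p̂ = 222/562 = 0.39502.
Standard error of p̂: √(0.238979/562) = √0.000425229 = 0.020621.
For 95% confidence, z* = 1.960.
Margin = 1.960·0.020621 = 0.04042.
Interval: 0.39502 ± 0.04042 → (0.3546, 0.4354).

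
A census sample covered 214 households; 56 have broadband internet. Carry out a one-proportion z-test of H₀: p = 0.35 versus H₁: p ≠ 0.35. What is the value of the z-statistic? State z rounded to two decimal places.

Sample proportion p̂ = 56/214 = 0.26168.
SE₀ = √(0.35·0.65/214) = 0.032605.
Test statistic: z = -0.08832/0.032605 = -2.71.

z = -2.71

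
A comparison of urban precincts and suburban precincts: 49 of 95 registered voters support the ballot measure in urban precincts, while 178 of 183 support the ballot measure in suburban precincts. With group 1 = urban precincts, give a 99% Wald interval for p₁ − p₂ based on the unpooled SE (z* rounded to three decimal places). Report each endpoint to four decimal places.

(-0.5926, -0.3212)

p̂₁ = 0.51579, p̂₂ = 0.97268, so the observed difference is -0.45689.
Unpooled SE = √(p̂₁(1−p̂₁)/n₁ + p̂₂(1−p̂₂)/n₂) = √(0.002628955 + 0.000145223) = 0.052670.
The 99% critical value is z* = 2.576. Margin of error = 0.13568.
So the interval runs from -0.5926 to -0.3212.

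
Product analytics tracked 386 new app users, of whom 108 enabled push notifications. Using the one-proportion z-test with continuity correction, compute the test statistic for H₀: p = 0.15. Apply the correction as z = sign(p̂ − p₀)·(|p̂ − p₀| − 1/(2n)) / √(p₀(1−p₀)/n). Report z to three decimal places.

Sample proportion p̂ = 108/386 = 0.27979. p̂ − p₀ = 0.129793.
1/(2n) = 0.001295.
Corrected numerator: |0.129793| − 0.001295 = 0.128498.
SE₀ = √(0.15·0.85/386) = 0.018174.
z = (+)0.128498/0.018174 = 7.070.

z = 7.070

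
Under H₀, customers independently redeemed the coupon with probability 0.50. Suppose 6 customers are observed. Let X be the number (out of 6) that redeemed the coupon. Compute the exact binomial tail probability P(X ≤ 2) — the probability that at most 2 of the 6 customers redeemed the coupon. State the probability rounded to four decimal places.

X is binomial with n = 6 and p = 0.50.
P(X ≤ 2) = C(6,0)·0.50^0·0.50^6 + C(6,1)·0.50^1·0.50^5 + C(6,2)·0.50^2·0.50^4.
= 0.015625 + 0.093750 + 0.234375 = 0.3438.

P = 0.3438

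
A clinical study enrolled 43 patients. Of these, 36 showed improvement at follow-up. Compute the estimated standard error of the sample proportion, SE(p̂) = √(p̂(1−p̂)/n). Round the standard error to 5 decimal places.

SE = 0.05630

With x = 36 successes in n = 43, p̂ = 0.83721.
p̂(1−p̂) = 0.83721·0.16279 = 0.136289.
SE = √(0.136289/43) = √0.003169512 = 0.05630.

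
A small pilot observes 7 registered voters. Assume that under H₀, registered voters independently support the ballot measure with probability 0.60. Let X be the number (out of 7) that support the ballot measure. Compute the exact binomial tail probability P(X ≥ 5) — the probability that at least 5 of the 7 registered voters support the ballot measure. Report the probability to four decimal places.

P = 0.4199

X is binomial with n = 7 and p = 0.60.
P(X ≥ 5) = C(7,5)·0.60^5·0.40^2 + C(7,6)·0.60^6·0.40^1 + C(7,7)·0.60^7·0.40^0.
= 0.261274 + 0.130637 + 0.027994 = 0.4199.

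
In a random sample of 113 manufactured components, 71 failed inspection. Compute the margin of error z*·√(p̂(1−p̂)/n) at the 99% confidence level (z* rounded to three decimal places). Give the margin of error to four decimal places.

ME = 0.1171

With x = 71 successes in n = 113, p̂ = 0.62832.
Standard error of p̂: √(0.233534/113) = √0.002066676 = 0.045461.
z* = 2.576 at the 99% level.
ME = 2.576·0.045461 = 0.1171.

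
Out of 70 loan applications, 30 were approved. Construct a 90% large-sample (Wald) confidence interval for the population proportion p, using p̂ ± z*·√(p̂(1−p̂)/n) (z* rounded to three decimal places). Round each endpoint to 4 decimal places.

(0.3313, 0.5259)

The sample proportion is 30/70 = 0.42857.
SE = √(p̂(1−p̂)/n) = √(0.244898/70) = 0.059148.
z* = 1.645 at the 90% level.
Margin of error: 1.645 × 0.059148 = 0.09730.
CI: 0.42857 ± 0.09730 = (0.3313, 0.5259).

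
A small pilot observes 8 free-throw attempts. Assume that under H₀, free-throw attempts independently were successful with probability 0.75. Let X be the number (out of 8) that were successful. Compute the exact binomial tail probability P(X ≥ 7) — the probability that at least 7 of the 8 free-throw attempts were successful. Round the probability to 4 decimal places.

X ~ Binomial(n=8, p=0.75).
P(X ≥ 7) = C(8,7)·0.75^7·0.25^1 + C(8,8)·0.75^8·0.25^0.
= 0.266968 + 0.100113 = 0.3671.

P = 0.3671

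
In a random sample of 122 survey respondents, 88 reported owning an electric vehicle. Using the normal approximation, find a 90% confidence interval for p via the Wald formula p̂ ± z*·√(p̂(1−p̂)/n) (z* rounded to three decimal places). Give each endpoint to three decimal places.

(0.655, 0.788)

Sample proportion p̂ = 88/122 = 0.72131.
Standard error of p̂: √(0.201021/122) = √0.001647715 = 0.040592.
The 90% critical value is z* = 1.645.
Margin of error: 1.645 × 0.040592 = 0.06677.
So the interval runs from 0.655 to 0.788.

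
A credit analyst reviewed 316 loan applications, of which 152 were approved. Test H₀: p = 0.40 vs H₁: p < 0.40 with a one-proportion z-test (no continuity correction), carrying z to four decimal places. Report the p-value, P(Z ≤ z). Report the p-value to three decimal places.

Sample proportion p̂ = 152/316 = 0.48101.
Under H₀, SE = √(p₀(1−p₀)/n) = √(0.40·0.60/316) = √0.000759494 = 0.027559.
Test statistic (full precision, shown to 4 dp): z = (152/316 − 0.40)/SE₀ ≈ 2.9396.
p-value = P(Z ≤ z) with z = 2.9396 → 0.998.

p-value = 0.998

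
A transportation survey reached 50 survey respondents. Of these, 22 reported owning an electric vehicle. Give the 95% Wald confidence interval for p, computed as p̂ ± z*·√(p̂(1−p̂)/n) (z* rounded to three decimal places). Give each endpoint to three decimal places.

Sample proportion p̂ = 22/50 = 0.44000.
Standard error of p̂: √(0.246400/50) = √0.004928000 = 0.070200.
For 95% confidence, z* = 1.960.
Margin = 1.960·0.070200 = 0.13759.
So the interval runs from 0.302 to 0.578.

(0.302, 0.578)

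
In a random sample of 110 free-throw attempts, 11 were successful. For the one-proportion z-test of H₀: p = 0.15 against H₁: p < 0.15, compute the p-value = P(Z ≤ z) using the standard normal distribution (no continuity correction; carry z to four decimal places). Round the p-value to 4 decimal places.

p-value = 0.0710

Sample proportion p̂ = 11/110 = 0.10000.
SE₀ = √(0.15·0.85/110) = 0.034045.
z = (p̂ − p₀)/SE = (11/110 − 0.15)/0.034045 ≈ -1.4686.
From the standard normal, P(Z ≤ z) = 0.0710.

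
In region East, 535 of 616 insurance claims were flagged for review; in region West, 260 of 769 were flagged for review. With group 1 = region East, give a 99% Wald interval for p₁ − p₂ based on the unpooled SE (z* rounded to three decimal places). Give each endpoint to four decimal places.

(0.4742, 0.5866)

p̂₁ = 535/616 = 0.86851, p̂₂ = 260/769 = 0.33810; p̂₁ − p̂₂ = 0.53041.
SE = √(0.000185394 + 0.000291013) = √0.000476407 = 0.021827.
The 99% critical value is z* = 2.576. Margin = 2.576·0.021827 = 0.05623.
So the interval runs from 0.4742 to 0.5866.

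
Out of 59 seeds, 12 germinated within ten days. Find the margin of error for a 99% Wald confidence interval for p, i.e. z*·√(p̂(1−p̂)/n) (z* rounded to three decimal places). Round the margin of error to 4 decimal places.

The sample proportion is 12/59 = 0.20339.
SE = √(p̂(1−p̂)/n) = √(0.162022/59) = 0.052404.
z* = 2.576 at the 99% level.
ME = 2.576·0.052404 = 0.1350.

ME = 0.1350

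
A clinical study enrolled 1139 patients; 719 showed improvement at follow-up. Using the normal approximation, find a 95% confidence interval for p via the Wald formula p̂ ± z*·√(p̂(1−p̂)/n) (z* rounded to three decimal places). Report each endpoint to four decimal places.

p̂ = 719/1139 = 0.63126.
Standard error of p̂: √(0.232772/1139) = √0.000204365 = 0.014296.
z* = 1.960 at the 95% level.
Margin = 1.960·0.014296 = 0.02802.
So the interval runs from 0.6032 to 0.6593.

(0.6032, 0.6593)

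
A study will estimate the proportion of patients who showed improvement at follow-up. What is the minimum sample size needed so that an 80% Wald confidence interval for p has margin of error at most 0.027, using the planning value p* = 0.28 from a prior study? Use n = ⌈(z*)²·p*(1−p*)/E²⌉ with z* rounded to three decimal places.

n = 455

For 80% confidence, z* = 1.282.
p*(1−p*) = 0.2016.
Required n before rounding: 1.643524 × 0.2016 / 0.027² = 454.505.
Rounding up, n = 455.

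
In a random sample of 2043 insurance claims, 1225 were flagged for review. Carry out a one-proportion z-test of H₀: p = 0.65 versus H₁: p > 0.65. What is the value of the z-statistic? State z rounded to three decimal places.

p̂ = 1225/2043 = 0.59961.
Under H₀, SE = √(p₀(1−p₀)/n) = √(0.65·0.35/2043) = √0.000111356 = 0.010553.
z = (p̂ − p₀)/SE = (0.59961 − 0.65)/0.010553 = -4.775.

z = -4.775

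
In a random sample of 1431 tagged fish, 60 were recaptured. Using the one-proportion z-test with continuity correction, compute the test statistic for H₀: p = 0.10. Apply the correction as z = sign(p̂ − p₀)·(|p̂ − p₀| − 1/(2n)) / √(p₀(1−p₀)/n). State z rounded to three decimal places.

z = -7.278

With x = 60 successes in n = 1431, p̂ = 0.04193. p̂ − p₀ = -0.058071.
Continuity correction 1/(2n) = 1/2862 = 0.000349.
Corrected numerator: |-0.058071| − 0.000349 = 0.057722.
Null standard error: √(0.10·0.90/1431) = √0.000062893 = 0.007931.
z = −0.057722/0.007931 = -7.278.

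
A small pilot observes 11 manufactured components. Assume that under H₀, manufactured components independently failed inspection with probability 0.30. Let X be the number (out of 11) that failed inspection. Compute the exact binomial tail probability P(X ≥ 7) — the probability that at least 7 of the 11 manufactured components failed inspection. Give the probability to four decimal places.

P = 0.0216

X ~ Binomial(n=11, p=0.30).
P(X ≥ 7) = Σ_{j=7}^{11} C(11,j)·0.30^j·0.70^{11−j}.
= 0.017328 + 0.003713 + 0.000530 + 0.000045 + 0.000002 = 0.0216.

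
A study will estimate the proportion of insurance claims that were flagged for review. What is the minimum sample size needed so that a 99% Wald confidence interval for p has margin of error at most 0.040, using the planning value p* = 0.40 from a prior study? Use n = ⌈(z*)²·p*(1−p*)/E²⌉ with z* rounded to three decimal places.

n = 996

For 99% confidence, z* = 2.576.
p*(1−p*) = 0.2400.
(z*)²·p*(1−p*)/E² = 6.635776·0.2400/0.001600 = 995.366.
Rounding up, n = 996.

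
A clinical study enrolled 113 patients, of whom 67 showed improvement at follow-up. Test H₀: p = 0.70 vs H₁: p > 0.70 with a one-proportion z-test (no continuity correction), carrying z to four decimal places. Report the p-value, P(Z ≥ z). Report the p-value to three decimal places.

p-value = 0.994

The sample proportion is 67/113 = 0.59292.
SE₀ = √(0.70·0.30/113) = 0.043109.
Test statistic (full precision, shown to 4 dp): z = (67/113 − 0.70)/SE₀ ≈ -2.4839.
From the standard normal, P(Z ≥ z) = 0.994.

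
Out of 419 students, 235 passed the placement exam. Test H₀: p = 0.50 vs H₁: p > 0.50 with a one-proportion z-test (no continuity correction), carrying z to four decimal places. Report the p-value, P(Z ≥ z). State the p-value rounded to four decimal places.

p-value = 0.0064

p̂ = 235/419 = 0.56086.
SE₀ = √(0.50·0.50/419) = 0.024427.
z = (p̂ − p₀)/SE = (235/419 − 0.50)/0.024427 ≈ 2.4915.
p-value = P(Z ≥ z) with z = 2.4915 → 0.0064.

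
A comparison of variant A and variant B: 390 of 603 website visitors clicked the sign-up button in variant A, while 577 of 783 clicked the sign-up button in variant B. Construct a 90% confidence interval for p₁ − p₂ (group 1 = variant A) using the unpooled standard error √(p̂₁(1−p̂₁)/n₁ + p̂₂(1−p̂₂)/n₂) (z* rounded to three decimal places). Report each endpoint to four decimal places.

p̂₁ = 390/603 = 0.64677, p̂₂ = 577/783 = 0.73691; p̂₁ − p̂₂ = -0.09014.
Unpooled SE = √(p̂₁(1−p̂₁)/n₁ + p̂₂(1−p̂₂)/n₂) = √(0.000378872 + 0.000247604) = 0.025029.
z* = 1.645 at the 90% level. Margin = 1.645·0.025029 = 0.04117.
So the interval runs from -0.1313 to -0.0490.

(-0.1313, -0.0490)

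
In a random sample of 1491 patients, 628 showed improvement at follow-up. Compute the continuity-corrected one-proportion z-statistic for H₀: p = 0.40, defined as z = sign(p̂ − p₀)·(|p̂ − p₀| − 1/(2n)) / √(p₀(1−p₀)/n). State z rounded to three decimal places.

Sample proportion p̂ = 628/1491 = 0.42119. p̂ − p₀ = 0.021194.
1/(2n) = 0.000335.
Corrected numerator: |0.021194| − 0.000335 = 0.020859.
Under H₀, SE = √(p₀(1−p₀)/n) = √(0.40·0.60/1491) = √0.000160966 = 0.012687.
z = +0.020859/0.012687 = 1.644.

z = 1.644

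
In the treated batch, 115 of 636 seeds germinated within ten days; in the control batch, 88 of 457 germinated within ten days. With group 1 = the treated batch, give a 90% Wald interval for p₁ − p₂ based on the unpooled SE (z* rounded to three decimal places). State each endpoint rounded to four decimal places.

(-0.0511, 0.0276)

p̂₁ = 0.18082, p̂₂ = 0.19256, so the observed difference is -0.01174.
Unpooled SE = √(p̂₁(1−p̂₁)/n₁ + p̂₂(1−p̂₂)/n₂) = √(0.000232897 + 0.000340220) = 0.023940.
z* = 1.645 at the 90% level. Margin of error = 0.03938.
So the interval runs from -0.0511 to 0.0276.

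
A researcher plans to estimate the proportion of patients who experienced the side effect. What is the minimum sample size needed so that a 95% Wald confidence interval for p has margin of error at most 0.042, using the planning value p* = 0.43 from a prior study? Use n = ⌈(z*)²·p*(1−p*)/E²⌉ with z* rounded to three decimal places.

z* = 1.960 at the 95% level.
p*(1−p*) = 0.43·0.57 = 0.2451.
Required n before rounding: 3.841600 × 0.2451 / 0.042² = 533.773.
Rounding up, n = 534.

n = 534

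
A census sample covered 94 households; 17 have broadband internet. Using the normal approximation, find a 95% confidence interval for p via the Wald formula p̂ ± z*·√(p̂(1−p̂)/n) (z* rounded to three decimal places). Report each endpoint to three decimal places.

(0.103, 0.259)

The sample proportion is 17/94 = 0.18085.
SE = √(p̂(1−p̂)/n) = √(0.148144/94) = 0.039699.
For 95% confidence, z* = 1.960.
Margin of error: 1.960 × 0.039699 = 0.07781.
CI: 0.18085 ± 0.07781 = (0.103, 0.259).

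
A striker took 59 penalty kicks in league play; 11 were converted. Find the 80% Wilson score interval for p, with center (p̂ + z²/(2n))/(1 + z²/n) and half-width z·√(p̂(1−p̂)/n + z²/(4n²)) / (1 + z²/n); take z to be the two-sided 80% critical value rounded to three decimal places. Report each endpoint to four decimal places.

(0.1303, 0.2596)

Here p̂ = 11/59 = 0.18644 and z = 1.282 (z² = 1.643524).
Denominator 1 + z²/n = 1 + 1.643524/59 = 1.027856.
Center = (0.18644 + 0.013928)/1.027856 = 0.19494.
Radicand: p̂(1−p̂)/n + z²/(4n²) = 0.002570857 + 0.000118035 = 0.002688892.
Half-width = 1.282·√0.002688892/1.027856 = 0.06468.
So the interval runs from 0.1303 to 0.2596.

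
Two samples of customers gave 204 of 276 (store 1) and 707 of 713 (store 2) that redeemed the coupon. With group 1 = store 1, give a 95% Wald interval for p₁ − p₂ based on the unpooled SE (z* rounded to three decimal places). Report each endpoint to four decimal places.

p̂₁ = 0.73913, p̂₂ = 0.99158, so the observed difference is -0.25245.
Unpooled SE = √(p̂₁(1−p̂₁)/n₁ + p̂₂(1−p̂₂)/n₂) = √(0.000698611 + 0.000011703) = 0.026652.
z* = 1.960 at the 95% level. Margin = 1.960·0.026652 = 0.05224.
Interval: -0.25245 ± 0.05224 → (-0.3047, -0.2002).

(-0.3047, -0.2002)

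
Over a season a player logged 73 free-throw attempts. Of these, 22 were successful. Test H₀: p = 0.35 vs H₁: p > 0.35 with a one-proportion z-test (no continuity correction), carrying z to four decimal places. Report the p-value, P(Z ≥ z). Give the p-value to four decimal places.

p-value = 0.8082

With x = 22 successes in n = 73, p̂ = 0.30137.
Null standard error: √(0.35·0.65/73) = √0.003116438 = 0.055825.
z = (p̂ − p₀)/SE = (22/73 − 0.35)/0.055825 ≈ -0.8711.
p-value = P(Z ≥ z) with z = -0.8711 → 0.8082.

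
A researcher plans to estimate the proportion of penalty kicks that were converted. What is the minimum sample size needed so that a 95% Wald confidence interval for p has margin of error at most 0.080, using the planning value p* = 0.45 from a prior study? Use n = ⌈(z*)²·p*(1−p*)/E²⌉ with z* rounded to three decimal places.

z* = 1.960 at the 95% level.
p*(1−p*) = 0.45·0.55 = 0.2475.
Required n before rounding: 3.841600 × 0.2475 / 0.080² = 148.562.
⌈148.562⌉ = 149.

n = 149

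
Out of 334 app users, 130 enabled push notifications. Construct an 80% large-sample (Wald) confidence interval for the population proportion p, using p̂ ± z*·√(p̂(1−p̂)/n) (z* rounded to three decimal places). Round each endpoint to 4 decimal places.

Sample proportion p̂ = 130/334 = 0.38922.
SE(p̂) = √(0.38922·0.61078/334) = 0.026679.
z* = 1.282 at the 80% level.
Margin of error: 1.282 × 0.026679 = 0.03420.
So the interval runs from 0.3550 to 0.4234.

(0.3550, 0.4234)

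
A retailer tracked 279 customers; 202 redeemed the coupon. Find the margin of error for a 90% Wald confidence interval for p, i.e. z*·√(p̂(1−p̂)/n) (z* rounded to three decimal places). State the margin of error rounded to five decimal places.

ME = 0.04402

p̂ = 202/279 = 0.72401.
Standard error of p̂: √(0.199818/279) = √0.000716192 = 0.026762.
For 90% confidence, z* = 1.645.
Margin of error = z*·SE = 1.645 × 0.026762 = 0.04402.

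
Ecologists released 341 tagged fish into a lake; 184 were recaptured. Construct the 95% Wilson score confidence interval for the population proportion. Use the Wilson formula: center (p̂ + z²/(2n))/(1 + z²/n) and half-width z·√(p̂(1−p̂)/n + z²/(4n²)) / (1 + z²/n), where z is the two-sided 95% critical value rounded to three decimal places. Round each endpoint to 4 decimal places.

(0.4865, 0.5918)

p̂ = 184/341 = 0.53959; z = 1.960, so z² = 3.841600.
Denominator 1 + z²/n = 1 + 3.841600/341 = 1.011266.
Center = (0.53959 + 0.005633)/1.011266 = 0.53915.
Radicand: p̂(1−p̂)/n + z²/(4n²) = 0.000728542 + 0.000008259 = 0.000736801.
Half-width = 1.960·√0.000736801/1.011266 = 0.05261.
CI: 0.53915 ± 0.05261 = (0.4865, 0.5918).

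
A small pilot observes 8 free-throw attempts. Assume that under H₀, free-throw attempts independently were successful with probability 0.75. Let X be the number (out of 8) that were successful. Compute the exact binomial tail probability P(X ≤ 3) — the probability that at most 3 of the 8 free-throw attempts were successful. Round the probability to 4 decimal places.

P = 0.0273

X is binomial with n = 8 and p = 0.75.
P(X ≤ 3) = C(8,0)·0.75^0·0.25^8 + C(8,1)·0.75^1·0.25^7 + C(8,2)·0.75^2·0.25^6 + C(8,3)·0.75^3·0.25^5.
= 0.000015 + 0.000366 + 0.003845 + 0.023071 = 0.0273.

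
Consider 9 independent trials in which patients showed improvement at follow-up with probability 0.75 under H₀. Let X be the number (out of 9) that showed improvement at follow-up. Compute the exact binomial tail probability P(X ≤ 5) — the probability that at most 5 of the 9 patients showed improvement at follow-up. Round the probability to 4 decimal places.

X is binomial with n = 9 and p = 0.75.
P(X ≤ 5) = Σ_{j=0}^{5} C(9,j)·0.75^j·0.25^{9−j}.
= 0.000004 + 0.000103 + 0.001236 + 0.008652 + 0.038933 + 0.116798 = 0.1657.

P = 0.1657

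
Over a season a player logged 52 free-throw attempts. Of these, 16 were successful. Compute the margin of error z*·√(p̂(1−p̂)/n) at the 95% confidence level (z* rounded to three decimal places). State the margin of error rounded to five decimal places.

ME = 0.12545

p̂ = 16/52 = 0.30769.
SE(p̂) = √(0.30769·0.69231/52) = 0.064004.
The 95% critical value is z* = 1.960.
ME = 1.960·0.064004 = 0.12545.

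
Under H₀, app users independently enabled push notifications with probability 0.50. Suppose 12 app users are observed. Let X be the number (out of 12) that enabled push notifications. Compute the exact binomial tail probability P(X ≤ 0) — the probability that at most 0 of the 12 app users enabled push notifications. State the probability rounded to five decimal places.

P = 0.00024

X ~ Binomial(n=12, p=0.50).
P(X ≤ 0) = C(12,0)·0.50^0·0.50^12.
= 0.000244 = 0.00024.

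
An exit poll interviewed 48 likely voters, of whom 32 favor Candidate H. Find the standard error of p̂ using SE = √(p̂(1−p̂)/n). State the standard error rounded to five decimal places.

With x = 32 successes in n = 48, p̂ = 0.66667.
p̂(1−p̂) = 0.66667·0.33333 = 0.222221.
SE = √(0.222221/48) = 0.06804.

SE = 0.06804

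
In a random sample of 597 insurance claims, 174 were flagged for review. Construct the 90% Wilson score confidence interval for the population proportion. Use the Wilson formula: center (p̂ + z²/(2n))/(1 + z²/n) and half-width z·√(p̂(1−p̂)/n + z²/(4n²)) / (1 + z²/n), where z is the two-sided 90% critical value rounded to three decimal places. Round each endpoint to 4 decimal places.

(0.2619, 0.3229)

Here p̂ = 174/597 = 0.29146 and z = 1.645 (z² = 2.706025).
1 + z²/n = 1.004533.
Center = (0.29146 + 0.002266)/1.004533 = 0.29240.
Radicand: p̂(1−p̂)/n + z²/(4n²) = 0.000345913 + 0.000001898 = 0.000347811.
Half-width = 1.645·√0.000347811/1.004533 = 0.03054.
CI: 0.29240 ± 0.03054 = (0.2619, 0.3229).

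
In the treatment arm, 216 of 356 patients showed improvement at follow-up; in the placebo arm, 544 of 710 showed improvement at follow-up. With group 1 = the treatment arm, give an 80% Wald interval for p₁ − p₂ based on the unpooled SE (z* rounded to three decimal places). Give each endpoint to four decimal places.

(-0.1984, -0.1205)

p̂₁ = 216/356 = 0.60674, p̂₂ = 544/710 = 0.76620; p̂₁ − p̂₂ = -0.15946.
Unpooled SE = √(p̂₁(1−p̂₁)/n₁ + p̂₂(1−p̂₂)/n₂) = √(0.000670242 + 0.000252309) = 0.030374.
The 80% critical value is z* = 1.282. Margin = 1.282·0.030374 = 0.03894.
Interval: -0.15946 ± 0.03894 → (-0.1984, -0.1205).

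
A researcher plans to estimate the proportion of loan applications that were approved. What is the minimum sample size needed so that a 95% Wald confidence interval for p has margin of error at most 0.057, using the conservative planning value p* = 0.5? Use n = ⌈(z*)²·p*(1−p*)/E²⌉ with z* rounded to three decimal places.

For 95% confidence, z* = 1.960.
p*(1−p*) = 0.2500.
(z*)²·p*(1−p*)/E² = 3.841600·0.2500/0.003249 = 295.599.
Rounding up, n = 296.

n = 296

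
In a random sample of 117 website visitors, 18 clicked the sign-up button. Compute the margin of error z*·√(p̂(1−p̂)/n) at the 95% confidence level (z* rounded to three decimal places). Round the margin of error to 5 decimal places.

Sample proportion p̂ = 18/117 = 0.15385.
SE = √(p̂(1−p̂)/n) = √(0.130178/117) = 0.033356.
The 95% critical value is z* = 1.960.
ME = 1.960·0.033356 = 0.06538.

ME = 0.06538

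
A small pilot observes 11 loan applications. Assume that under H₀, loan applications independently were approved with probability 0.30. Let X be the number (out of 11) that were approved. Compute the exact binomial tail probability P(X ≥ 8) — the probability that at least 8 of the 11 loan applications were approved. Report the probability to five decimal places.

X is binomial with n = 11 and p = 0.30.
P(X ≥ 8) = C(11,8)·0.30^8·0.70^3 + C(11,9)·0.30^9·0.70^2 + C(11,10)·0.30^10·0.70^1 + C(11,11)·0.30^11·0.70^0.
= 0.003713 + 0.000530 + 0.000045 + 0.000002 = 0.00429.

P = 0.00429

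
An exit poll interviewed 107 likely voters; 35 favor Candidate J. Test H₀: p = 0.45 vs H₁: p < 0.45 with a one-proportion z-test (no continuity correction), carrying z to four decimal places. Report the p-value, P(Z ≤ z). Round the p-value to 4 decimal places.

p̂ = 35/107 = 0.32710.
SE₀ = √(0.45·0.55/107) = 0.048095.
z = (p̂ − p₀)/SE = (35/107 − 0.45)/0.048095 ≈ -2.5553.
p-value = P(Z ≤ z) with z = -2.5553 → 0.0053.

p-value = 0.0053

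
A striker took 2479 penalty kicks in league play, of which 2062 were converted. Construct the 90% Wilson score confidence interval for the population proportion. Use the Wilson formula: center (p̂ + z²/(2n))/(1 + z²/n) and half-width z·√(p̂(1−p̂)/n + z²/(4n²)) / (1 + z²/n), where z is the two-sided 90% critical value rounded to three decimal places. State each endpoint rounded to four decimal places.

(0.8191, 0.8438)

p̂ = 2062/2479 = 0.83179; z = 1.645, so z² = 2.706025.
Denominator 1 + z²/n = 1 + 2.706025/2479 = 1.001092.
Adjusted center: (0.83179 + z²/(2n))/1.001092 = 0.83143.
Radicand: p̂(1−p̂)/n + z²/(4n²) = 0.000056441 + 0.000000110 = 0.000056551.
Half-width = 1.645·√0.000056551/1.001092 = 0.01236.
Interval: 0.83143 ± 0.01236 → (0.8191, 0.8438).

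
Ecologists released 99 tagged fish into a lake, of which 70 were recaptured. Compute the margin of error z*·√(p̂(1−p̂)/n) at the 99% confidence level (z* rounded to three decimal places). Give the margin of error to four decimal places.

With x = 70 successes in n = 99, p̂ = 0.70707.
SE(p̂) = √(0.70707·0.29293/99) = 0.045740.
The 99% critical value is z* = 2.576.
Margin of error = z*·SE = 2.576 × 0.045740 = 0.1178.

ME = 0.1178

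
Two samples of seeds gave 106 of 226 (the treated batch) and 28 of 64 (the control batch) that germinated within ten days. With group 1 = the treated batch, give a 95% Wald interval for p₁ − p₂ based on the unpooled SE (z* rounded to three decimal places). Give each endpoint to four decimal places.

(-0.1063, 0.1694)

p̂₁ = 106/226 = 0.46903, p̂₂ = 28/64 = 0.43750; p̂₁ − p̂₂ = 0.03153.
Unpooled SE = √(p̂₁(1−p̂₁)/n₁ + p̂₂(1−p̂₂)/n₂) = √(0.001101950 + 0.003845215) = 0.070336.
z* = 1.960 at the 95% level. Margin = 1.960·0.070336 = 0.13786.
So the interval runs from -0.1063 to 0.1694.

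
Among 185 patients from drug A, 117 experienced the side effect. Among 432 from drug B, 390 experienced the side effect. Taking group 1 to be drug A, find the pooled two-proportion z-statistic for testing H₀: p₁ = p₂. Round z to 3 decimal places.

z = -8.039

p̂₁ = 117/185 = 0.63243, p̂₂ = 390/432 = 0.90278.
Pooling: p̂ = 507/617 = 0.82172.
Pooled SE = √[0.1464975·0.00772022] ≈ 0.033630.
z = -0.27035/0.033630 = -8.039.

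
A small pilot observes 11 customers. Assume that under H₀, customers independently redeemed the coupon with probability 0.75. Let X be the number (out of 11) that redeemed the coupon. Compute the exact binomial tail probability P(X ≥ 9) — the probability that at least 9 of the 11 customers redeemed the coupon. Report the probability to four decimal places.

P = 0.4552

X is binomial with n = 11 and p = 0.75.
P(X ≥ 9) = C(11,9)·0.75^9·0.25^2 + C(11,10)·0.75^10·0.25^1 + C(11,11)·0.75^11·0.25^0.
= 0.258104 + 0.154862 + 0.042235 = 0.4552.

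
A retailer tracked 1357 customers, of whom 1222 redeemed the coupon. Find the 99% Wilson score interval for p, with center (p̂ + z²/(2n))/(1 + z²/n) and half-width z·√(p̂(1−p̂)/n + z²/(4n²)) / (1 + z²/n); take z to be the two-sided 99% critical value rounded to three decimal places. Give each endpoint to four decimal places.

Here p̂ = 1222/1357 = 0.90052 and z = 2.576 (z² = 6.635776).
Denominator 1 + z²/n = 1 + 6.635776/1357 = 1.004890.
Center = (0.90052 + 0.002445)/1.004890 = 0.89857.
Radicand: p̂(1−p̂)/n + z²/(4n²) = 0.000066018 + 0.000000901 = 0.000066919.
Half-width = z·√(radicand)/denom = 2.576·0.008180/1.004890 = 0.02097.
CI: 0.89857 ± 0.02097 = (0.8776, 0.9195).

(0.8776, 0.9195)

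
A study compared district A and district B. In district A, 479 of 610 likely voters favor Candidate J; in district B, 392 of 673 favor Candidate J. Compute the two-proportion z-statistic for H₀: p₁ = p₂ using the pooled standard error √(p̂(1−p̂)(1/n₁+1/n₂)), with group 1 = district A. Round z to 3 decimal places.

p̂₁ = 479/610 = 0.78525, p̂₂ = 392/673 = 0.58247.
Pooled p̂ = (479+392)/(610+673) = 871/1283 = 0.67888.
SE = √[p̂(1−p̂)(1/n₁+1/n₂)] = √[0.67888·0.32112·(1/610+1/673)] ≈ 0.026102.
z = 0.20278/0.026102 = 7.769.

z = 7.769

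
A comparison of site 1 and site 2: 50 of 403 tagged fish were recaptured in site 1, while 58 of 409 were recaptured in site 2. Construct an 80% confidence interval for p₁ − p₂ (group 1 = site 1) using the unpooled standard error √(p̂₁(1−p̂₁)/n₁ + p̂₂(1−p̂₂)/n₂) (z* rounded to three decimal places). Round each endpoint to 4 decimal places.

(-0.0483, 0.0128)

p̂₁ = 50/403 = 0.12407, p̂₂ = 58/409 = 0.14181; p̂₁ − p̂₂ = -0.01774.
SE = √(0.000269668 + 0.000297554) = √0.000567222 = 0.023816.
The 80% critical value is z* = 1.282. Margin of error = 0.03053.
Interval: -0.01774 ± 0.03053 → (-0.0483, 0.0128).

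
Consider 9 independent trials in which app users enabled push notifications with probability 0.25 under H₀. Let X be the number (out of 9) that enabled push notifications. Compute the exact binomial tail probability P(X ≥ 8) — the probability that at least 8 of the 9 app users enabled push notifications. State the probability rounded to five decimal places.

X is binomial with n = 9 and p = 0.25.
P(X ≥ 8) = C(9,8)·0.25^8·0.75^1 + C(9,9)·0.25^9·0.75^0.
= 0.000103 + 0.000004 = 0.00011.

P = 0.00011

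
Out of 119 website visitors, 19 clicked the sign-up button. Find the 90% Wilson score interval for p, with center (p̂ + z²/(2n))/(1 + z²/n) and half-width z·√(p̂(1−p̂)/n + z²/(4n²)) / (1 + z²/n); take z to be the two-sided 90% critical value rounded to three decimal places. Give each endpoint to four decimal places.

(0.1121, 0.2224)

p̂ = 19/119 = 0.15966; z = 1.645, so z² = 2.706025.
1 + z²/n = 1.022740.
Adjusted center: (0.15966 + z²/(2n))/1.022740 = 0.16723.
Radicand: p̂(1−p̂)/n + z²/(4n²) = 0.001127490 + 0.000047772 = 0.001175262.
Half-width = z·√(radicand)/denom = 1.645·0.034282/1.022740 = 0.05514.
So the interval runs from 0.1121 to 0.2224.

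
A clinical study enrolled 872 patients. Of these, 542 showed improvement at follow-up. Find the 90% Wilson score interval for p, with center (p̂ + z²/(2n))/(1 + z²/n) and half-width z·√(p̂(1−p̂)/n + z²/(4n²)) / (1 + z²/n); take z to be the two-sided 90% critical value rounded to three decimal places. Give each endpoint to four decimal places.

p̂ = 542/872 = 0.62156; z = 1.645, so z² = 2.706025.
Denominator 1 + z²/n = 1 + 2.706025/872 = 1.003103.
Adjusted center: (0.62156 + z²/(2n))/1.003103 = 0.62118.
Radicand: p̂(1−p̂)/n + z²/(4n²) = 0.000269751 + 0.000000890 = 0.000270641.
Half-width = 1.645·√0.000270641/1.003103 = 0.02698.
CI: 0.62118 ± 0.02698 = (0.5942, 0.6482).

(0.5942, 0.6482)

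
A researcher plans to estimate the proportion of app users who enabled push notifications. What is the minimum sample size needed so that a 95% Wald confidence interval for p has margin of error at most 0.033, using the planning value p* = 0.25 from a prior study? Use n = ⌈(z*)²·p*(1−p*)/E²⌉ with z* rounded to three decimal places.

z* = 1.960 at the 95% level.
p*(1−p*) = 0.1875.
(z*)²·p*(1−p*)/E² = 3.841600·0.1875/0.001089 = 661.433.
⌈661.433⌉ = 662.

n = 662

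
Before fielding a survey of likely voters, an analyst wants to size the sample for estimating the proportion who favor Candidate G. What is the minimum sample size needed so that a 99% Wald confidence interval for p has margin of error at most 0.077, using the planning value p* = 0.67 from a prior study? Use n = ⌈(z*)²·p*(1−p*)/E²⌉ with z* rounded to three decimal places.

The 99% critical value is z* = 2.576.
p*(1−p*) = 0.67·0.33 = 0.2211.
(z*)²·p*(1−p*)/E² = 6.635776·0.2211/0.005929 = 247.457.
⌈247.457⌉ = 248.

n = 248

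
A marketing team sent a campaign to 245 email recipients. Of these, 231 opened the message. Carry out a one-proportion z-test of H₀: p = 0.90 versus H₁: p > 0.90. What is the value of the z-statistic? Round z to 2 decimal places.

z = 2.24

With x = 231 successes in n = 245, p̂ = 0.94286.
Under H₀, SE = √(p₀(1−p₀)/n) = √(0.90·0.10/245) = √0.000367347 = 0.019166.
z = (p̂ − p₀)/SE = (0.94286 − 0.90)/0.019166 = 2.24.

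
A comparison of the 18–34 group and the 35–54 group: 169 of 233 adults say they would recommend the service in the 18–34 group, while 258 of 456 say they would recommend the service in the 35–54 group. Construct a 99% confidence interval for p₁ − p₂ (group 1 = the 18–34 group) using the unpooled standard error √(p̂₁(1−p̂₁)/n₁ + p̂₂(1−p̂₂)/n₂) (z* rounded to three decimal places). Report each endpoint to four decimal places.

p̂₁ = 0.72532, p̂₂ = 0.56579, so the observed difference is 0.15953.
SE = √(0.000855065 + 0.000538754) = √0.001393819 = 0.037334.
z* = 2.576 at the 99% level. Margin of error = 0.09617.
So the interval runs from 0.0634 to 0.2557.

(0.0634, 0.2557)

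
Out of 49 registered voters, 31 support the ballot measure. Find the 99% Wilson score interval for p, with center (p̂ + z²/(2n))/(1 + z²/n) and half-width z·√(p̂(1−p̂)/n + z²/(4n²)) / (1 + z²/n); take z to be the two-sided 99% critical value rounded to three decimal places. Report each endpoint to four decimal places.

p̂ = 31/49 = 0.63265; z = 2.576, so z² = 6.635776.
1 + z²/n = 1.135424.
Adjusted center: (0.63265 + z²/(2n))/1.135424 = 0.61683.
Radicand: p̂(1−p̂)/n + z²/(4n²) = 0.004742922 + 0.000690939 = 0.005433861.
Half-width = z·√(radicand)/denom = 2.576·0.073715/1.135424 = 0.16724.
So the interval runs from 0.4496 to 0.7841.

(0.4496, 0.7841)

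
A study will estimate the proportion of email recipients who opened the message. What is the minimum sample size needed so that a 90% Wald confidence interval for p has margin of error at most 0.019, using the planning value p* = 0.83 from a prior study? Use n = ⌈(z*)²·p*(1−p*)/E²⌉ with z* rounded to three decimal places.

n = 1058

For 90% confidence, z* = 1.645.
p*(1−p*) = 0.1411.
Required n before rounding: 2.706025 × 0.1411 / 0.019² = 1057.673.
⌈1057.673⌉ = 1058.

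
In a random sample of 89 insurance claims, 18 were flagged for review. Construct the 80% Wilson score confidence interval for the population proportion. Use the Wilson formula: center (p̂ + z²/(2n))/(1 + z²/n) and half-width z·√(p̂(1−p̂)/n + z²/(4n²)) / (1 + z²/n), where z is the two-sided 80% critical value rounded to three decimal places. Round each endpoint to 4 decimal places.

(0.1533, 0.2620)

p̂ = 18/89 = 0.20225; z = 1.282, so z² = 1.643524.
1 + z²/n = 1.018467.
Adjusted center: (0.20225 + z²/(2n))/1.018467 = 0.20765.
Radicand: p̂(1−p̂)/n + z²/(4n²) = 0.001812846 + 0.000051872 = 0.001864718.
Half-width = z·√(radicand)/denom = 1.282·0.043182/1.018467 = 0.05436.
Interval: 0.20765 ± 0.05436 → (0.1533, 0.2620).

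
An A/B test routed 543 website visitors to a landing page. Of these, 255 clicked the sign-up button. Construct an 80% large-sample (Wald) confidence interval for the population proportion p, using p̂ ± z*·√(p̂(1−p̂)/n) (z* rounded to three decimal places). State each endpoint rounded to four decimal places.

With x = 255 successes in n = 543, p̂ = 0.46961.
SE(p̂) = √(0.46961·0.53039/543) = 0.021417.
For 80% confidence, z* = 1.282.
Margin of error: 1.282 × 0.021417 = 0.02746.
So the interval runs from 0.4422 to 0.4971.

(0.4422, 0.4971)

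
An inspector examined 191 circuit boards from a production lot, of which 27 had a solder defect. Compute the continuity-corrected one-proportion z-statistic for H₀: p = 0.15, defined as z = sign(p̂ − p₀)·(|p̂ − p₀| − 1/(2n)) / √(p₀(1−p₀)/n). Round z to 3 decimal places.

z = -0.233

With x = 27 successes in n = 191, p̂ = 0.14136. p̂ − p₀ = -0.008639.
Continuity correction 1/(2n) = 1/382 = 0.002618.
Corrected numerator: |-0.008639| − 0.002618 = 0.006021.
Under H₀, SE = √(p₀(1−p₀)/n) = √(0.15·0.85/191) = √0.000667539 = 0.025837.
z = (−)0.006021/0.025837 = -0.233.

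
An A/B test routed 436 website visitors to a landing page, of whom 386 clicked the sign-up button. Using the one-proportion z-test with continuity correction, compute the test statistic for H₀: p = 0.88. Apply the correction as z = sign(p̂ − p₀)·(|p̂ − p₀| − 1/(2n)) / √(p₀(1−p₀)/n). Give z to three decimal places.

z = 0.268

The sample proportion is 386/436 = 0.88532. p̂ − p₀ = 0.005321.
1/(2n) = 0.001147.
Corrected numerator: |0.005321| − 0.001147 = 0.004174.
Null standard error: √(0.88·0.12/436) = √0.000242202 = 0.015563.
z = +0.004174/0.015563 = 0.268.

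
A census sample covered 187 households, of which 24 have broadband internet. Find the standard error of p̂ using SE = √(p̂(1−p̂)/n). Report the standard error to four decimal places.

SE = 0.0245

The sample proportion is 24/187 = 0.12834.
p̂(1−p̂) = 0.12834·0.87166 = 0.111869.
SE = √(0.111869/187) = √0.000598230 = 0.0245.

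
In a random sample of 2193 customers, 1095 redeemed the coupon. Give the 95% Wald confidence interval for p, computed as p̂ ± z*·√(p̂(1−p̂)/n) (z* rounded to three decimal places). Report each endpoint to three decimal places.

(0.478, 0.520)

With x = 1095 successes in n = 2193, p̂ = 0.49932.
SE(p̂) = √(0.49932·0.50068/2193) = 0.010677.
For 95% confidence, z* = 1.960.
Margin of error: 1.960 × 0.010677 = 0.02093.
Interval: 0.49932 ± 0.02093 → (0.478, 0.520).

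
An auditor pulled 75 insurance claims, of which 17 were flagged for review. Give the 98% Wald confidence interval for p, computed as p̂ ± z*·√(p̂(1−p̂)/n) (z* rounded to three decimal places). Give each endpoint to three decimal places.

(0.114, 0.339)

The sample proportion is 17/75 = 0.22667.
SE = √(p̂(1−p̂)/n) = √(0.175289/75) = 0.048344.
The 98% critical value is z* = 2.326.
Margin of error: 2.326 × 0.048344 = 0.11245.
So the interval runs from 0.114 to 0.339.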